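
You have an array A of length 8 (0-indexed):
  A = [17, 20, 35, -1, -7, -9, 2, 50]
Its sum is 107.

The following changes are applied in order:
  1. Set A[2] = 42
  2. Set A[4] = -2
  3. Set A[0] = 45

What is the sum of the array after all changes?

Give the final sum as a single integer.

Initial sum: 107
Change 1: A[2] 35 -> 42, delta = 7, sum = 114
Change 2: A[4] -7 -> -2, delta = 5, sum = 119
Change 3: A[0] 17 -> 45, delta = 28, sum = 147

Answer: 147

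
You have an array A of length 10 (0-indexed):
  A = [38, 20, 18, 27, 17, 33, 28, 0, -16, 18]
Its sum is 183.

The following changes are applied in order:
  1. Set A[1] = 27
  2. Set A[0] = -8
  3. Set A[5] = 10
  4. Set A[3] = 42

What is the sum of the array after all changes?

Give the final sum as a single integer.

Initial sum: 183
Change 1: A[1] 20 -> 27, delta = 7, sum = 190
Change 2: A[0] 38 -> -8, delta = -46, sum = 144
Change 3: A[5] 33 -> 10, delta = -23, sum = 121
Change 4: A[3] 27 -> 42, delta = 15, sum = 136

Answer: 136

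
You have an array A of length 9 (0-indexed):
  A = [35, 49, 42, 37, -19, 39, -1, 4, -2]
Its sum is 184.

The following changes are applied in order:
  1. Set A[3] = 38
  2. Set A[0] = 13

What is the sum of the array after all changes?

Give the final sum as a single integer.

Initial sum: 184
Change 1: A[3] 37 -> 38, delta = 1, sum = 185
Change 2: A[0] 35 -> 13, delta = -22, sum = 163

Answer: 163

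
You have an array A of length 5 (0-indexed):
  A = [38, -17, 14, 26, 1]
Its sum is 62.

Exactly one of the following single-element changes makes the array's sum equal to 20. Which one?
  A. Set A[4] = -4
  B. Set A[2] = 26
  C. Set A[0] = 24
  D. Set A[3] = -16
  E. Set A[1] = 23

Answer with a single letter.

Answer: D

Derivation:
Option A: A[4] 1->-4, delta=-5, new_sum=62+(-5)=57
Option B: A[2] 14->26, delta=12, new_sum=62+(12)=74
Option C: A[0] 38->24, delta=-14, new_sum=62+(-14)=48
Option D: A[3] 26->-16, delta=-42, new_sum=62+(-42)=20 <-- matches target
Option E: A[1] -17->23, delta=40, new_sum=62+(40)=102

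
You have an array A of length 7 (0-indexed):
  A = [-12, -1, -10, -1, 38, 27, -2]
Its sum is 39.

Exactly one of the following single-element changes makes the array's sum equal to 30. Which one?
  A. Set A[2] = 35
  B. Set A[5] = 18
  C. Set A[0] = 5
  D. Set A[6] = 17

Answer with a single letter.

Option A: A[2] -10->35, delta=45, new_sum=39+(45)=84
Option B: A[5] 27->18, delta=-9, new_sum=39+(-9)=30 <-- matches target
Option C: A[0] -12->5, delta=17, new_sum=39+(17)=56
Option D: A[6] -2->17, delta=19, new_sum=39+(19)=58

Answer: B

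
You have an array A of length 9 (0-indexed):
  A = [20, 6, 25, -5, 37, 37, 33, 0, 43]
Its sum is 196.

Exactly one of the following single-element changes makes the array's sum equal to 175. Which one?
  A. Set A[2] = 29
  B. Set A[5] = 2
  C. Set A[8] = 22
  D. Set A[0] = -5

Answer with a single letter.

Answer: C

Derivation:
Option A: A[2] 25->29, delta=4, new_sum=196+(4)=200
Option B: A[5] 37->2, delta=-35, new_sum=196+(-35)=161
Option C: A[8] 43->22, delta=-21, new_sum=196+(-21)=175 <-- matches target
Option D: A[0] 20->-5, delta=-25, new_sum=196+(-25)=171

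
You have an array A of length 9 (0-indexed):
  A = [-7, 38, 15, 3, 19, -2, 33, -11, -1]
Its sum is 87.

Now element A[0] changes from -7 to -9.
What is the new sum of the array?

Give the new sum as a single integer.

Old value at index 0: -7
New value at index 0: -9
Delta = -9 - -7 = -2
New sum = old_sum + delta = 87 + (-2) = 85

Answer: 85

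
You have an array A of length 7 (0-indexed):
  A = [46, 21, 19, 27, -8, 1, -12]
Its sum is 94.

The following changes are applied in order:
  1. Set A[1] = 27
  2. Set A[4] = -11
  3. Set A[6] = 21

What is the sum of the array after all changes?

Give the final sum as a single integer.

Answer: 130

Derivation:
Initial sum: 94
Change 1: A[1] 21 -> 27, delta = 6, sum = 100
Change 2: A[4] -8 -> -11, delta = -3, sum = 97
Change 3: A[6] -12 -> 21, delta = 33, sum = 130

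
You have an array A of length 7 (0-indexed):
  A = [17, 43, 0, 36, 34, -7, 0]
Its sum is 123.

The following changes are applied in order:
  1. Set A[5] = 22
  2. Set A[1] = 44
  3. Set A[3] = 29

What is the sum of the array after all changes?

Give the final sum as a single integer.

Initial sum: 123
Change 1: A[5] -7 -> 22, delta = 29, sum = 152
Change 2: A[1] 43 -> 44, delta = 1, sum = 153
Change 3: A[3] 36 -> 29, delta = -7, sum = 146

Answer: 146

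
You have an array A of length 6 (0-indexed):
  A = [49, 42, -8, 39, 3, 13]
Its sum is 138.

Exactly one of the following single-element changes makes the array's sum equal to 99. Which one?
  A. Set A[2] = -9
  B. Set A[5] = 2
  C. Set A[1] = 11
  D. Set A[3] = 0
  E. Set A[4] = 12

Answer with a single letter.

Answer: D

Derivation:
Option A: A[2] -8->-9, delta=-1, new_sum=138+(-1)=137
Option B: A[5] 13->2, delta=-11, new_sum=138+(-11)=127
Option C: A[1] 42->11, delta=-31, new_sum=138+(-31)=107
Option D: A[3] 39->0, delta=-39, new_sum=138+(-39)=99 <-- matches target
Option E: A[4] 3->12, delta=9, new_sum=138+(9)=147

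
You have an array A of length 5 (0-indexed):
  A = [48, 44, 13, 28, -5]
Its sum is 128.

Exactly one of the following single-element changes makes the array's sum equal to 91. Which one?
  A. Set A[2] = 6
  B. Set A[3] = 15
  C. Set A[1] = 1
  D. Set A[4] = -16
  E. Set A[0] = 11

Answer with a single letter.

Option A: A[2] 13->6, delta=-7, new_sum=128+(-7)=121
Option B: A[3] 28->15, delta=-13, new_sum=128+(-13)=115
Option C: A[1] 44->1, delta=-43, new_sum=128+(-43)=85
Option D: A[4] -5->-16, delta=-11, new_sum=128+(-11)=117
Option E: A[0] 48->11, delta=-37, new_sum=128+(-37)=91 <-- matches target

Answer: E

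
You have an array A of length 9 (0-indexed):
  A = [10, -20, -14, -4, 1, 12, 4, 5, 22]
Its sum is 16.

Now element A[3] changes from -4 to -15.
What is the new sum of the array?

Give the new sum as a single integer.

Answer: 5

Derivation:
Old value at index 3: -4
New value at index 3: -15
Delta = -15 - -4 = -11
New sum = old_sum + delta = 16 + (-11) = 5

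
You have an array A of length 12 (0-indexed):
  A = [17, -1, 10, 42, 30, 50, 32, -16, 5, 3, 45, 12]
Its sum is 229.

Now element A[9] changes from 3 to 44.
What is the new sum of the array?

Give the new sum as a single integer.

Old value at index 9: 3
New value at index 9: 44
Delta = 44 - 3 = 41
New sum = old_sum + delta = 229 + (41) = 270

Answer: 270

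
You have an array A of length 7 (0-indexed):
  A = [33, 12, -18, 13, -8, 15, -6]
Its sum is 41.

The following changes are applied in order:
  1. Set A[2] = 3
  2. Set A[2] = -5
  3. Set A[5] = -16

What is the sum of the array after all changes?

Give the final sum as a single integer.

Answer: 23

Derivation:
Initial sum: 41
Change 1: A[2] -18 -> 3, delta = 21, sum = 62
Change 2: A[2] 3 -> -5, delta = -8, sum = 54
Change 3: A[5] 15 -> -16, delta = -31, sum = 23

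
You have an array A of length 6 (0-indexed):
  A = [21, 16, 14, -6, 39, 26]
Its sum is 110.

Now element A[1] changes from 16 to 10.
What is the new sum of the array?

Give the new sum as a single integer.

Answer: 104

Derivation:
Old value at index 1: 16
New value at index 1: 10
Delta = 10 - 16 = -6
New sum = old_sum + delta = 110 + (-6) = 104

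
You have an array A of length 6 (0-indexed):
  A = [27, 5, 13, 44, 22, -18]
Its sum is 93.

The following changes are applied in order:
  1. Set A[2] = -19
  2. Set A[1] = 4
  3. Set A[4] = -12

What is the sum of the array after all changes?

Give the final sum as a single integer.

Initial sum: 93
Change 1: A[2] 13 -> -19, delta = -32, sum = 61
Change 2: A[1] 5 -> 4, delta = -1, sum = 60
Change 3: A[4] 22 -> -12, delta = -34, sum = 26

Answer: 26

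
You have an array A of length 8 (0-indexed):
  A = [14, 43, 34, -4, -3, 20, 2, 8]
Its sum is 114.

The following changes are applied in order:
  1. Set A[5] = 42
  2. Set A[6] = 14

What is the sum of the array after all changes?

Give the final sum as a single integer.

Answer: 148

Derivation:
Initial sum: 114
Change 1: A[5] 20 -> 42, delta = 22, sum = 136
Change 2: A[6] 2 -> 14, delta = 12, sum = 148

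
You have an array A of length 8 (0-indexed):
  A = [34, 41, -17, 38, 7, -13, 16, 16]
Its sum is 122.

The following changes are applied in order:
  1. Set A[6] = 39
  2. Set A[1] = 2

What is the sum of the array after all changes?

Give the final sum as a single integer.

Answer: 106

Derivation:
Initial sum: 122
Change 1: A[6] 16 -> 39, delta = 23, sum = 145
Change 2: A[1] 41 -> 2, delta = -39, sum = 106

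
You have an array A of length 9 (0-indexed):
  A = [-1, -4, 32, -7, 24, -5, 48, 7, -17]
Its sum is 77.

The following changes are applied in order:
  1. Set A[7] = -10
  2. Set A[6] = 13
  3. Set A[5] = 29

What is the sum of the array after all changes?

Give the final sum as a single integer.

Answer: 59

Derivation:
Initial sum: 77
Change 1: A[7] 7 -> -10, delta = -17, sum = 60
Change 2: A[6] 48 -> 13, delta = -35, sum = 25
Change 3: A[5] -5 -> 29, delta = 34, sum = 59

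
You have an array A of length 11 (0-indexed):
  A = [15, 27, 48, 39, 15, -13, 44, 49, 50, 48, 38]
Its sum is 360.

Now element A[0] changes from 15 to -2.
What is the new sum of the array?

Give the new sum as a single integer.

Answer: 343

Derivation:
Old value at index 0: 15
New value at index 0: -2
Delta = -2 - 15 = -17
New sum = old_sum + delta = 360 + (-17) = 343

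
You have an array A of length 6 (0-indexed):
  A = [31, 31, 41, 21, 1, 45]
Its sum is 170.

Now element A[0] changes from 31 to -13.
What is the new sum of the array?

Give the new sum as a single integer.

Old value at index 0: 31
New value at index 0: -13
Delta = -13 - 31 = -44
New sum = old_sum + delta = 170 + (-44) = 126

Answer: 126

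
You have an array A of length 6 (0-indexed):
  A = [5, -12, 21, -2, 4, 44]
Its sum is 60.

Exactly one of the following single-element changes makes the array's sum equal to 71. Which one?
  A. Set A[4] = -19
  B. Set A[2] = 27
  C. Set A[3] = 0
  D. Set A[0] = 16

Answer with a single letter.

Option A: A[4] 4->-19, delta=-23, new_sum=60+(-23)=37
Option B: A[2] 21->27, delta=6, new_sum=60+(6)=66
Option C: A[3] -2->0, delta=2, new_sum=60+(2)=62
Option D: A[0] 5->16, delta=11, new_sum=60+(11)=71 <-- matches target

Answer: D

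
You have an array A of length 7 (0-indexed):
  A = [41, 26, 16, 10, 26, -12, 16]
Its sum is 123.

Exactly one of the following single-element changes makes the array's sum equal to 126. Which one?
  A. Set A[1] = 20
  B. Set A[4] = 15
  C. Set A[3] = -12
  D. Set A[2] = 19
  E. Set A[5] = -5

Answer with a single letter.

Option A: A[1] 26->20, delta=-6, new_sum=123+(-6)=117
Option B: A[4] 26->15, delta=-11, new_sum=123+(-11)=112
Option C: A[3] 10->-12, delta=-22, new_sum=123+(-22)=101
Option D: A[2] 16->19, delta=3, new_sum=123+(3)=126 <-- matches target
Option E: A[5] -12->-5, delta=7, new_sum=123+(7)=130

Answer: D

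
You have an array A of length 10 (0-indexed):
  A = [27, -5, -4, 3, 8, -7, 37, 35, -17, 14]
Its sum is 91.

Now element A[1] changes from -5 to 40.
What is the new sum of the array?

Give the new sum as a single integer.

Old value at index 1: -5
New value at index 1: 40
Delta = 40 - -5 = 45
New sum = old_sum + delta = 91 + (45) = 136

Answer: 136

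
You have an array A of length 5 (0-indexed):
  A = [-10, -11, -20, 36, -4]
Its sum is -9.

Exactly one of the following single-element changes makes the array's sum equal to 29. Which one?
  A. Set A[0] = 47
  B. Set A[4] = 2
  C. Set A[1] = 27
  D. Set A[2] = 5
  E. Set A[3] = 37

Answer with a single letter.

Answer: C

Derivation:
Option A: A[0] -10->47, delta=57, new_sum=-9+(57)=48
Option B: A[4] -4->2, delta=6, new_sum=-9+(6)=-3
Option C: A[1] -11->27, delta=38, new_sum=-9+(38)=29 <-- matches target
Option D: A[2] -20->5, delta=25, new_sum=-9+(25)=16
Option E: A[3] 36->37, delta=1, new_sum=-9+(1)=-8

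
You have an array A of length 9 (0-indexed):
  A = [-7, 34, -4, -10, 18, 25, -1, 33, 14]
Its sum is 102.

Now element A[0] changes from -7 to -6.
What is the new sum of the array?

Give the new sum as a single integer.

Answer: 103

Derivation:
Old value at index 0: -7
New value at index 0: -6
Delta = -6 - -7 = 1
New sum = old_sum + delta = 102 + (1) = 103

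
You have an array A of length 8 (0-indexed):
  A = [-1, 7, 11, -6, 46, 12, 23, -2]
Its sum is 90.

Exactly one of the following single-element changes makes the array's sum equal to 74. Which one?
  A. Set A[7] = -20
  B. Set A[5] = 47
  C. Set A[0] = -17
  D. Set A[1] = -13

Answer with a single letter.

Answer: C

Derivation:
Option A: A[7] -2->-20, delta=-18, new_sum=90+(-18)=72
Option B: A[5] 12->47, delta=35, new_sum=90+(35)=125
Option C: A[0] -1->-17, delta=-16, new_sum=90+(-16)=74 <-- matches target
Option D: A[1] 7->-13, delta=-20, new_sum=90+(-20)=70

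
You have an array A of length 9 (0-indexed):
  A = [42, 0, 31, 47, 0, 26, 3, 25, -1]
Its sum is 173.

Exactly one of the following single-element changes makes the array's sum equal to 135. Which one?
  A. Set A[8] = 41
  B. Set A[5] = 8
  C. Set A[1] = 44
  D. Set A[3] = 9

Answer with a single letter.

Answer: D

Derivation:
Option A: A[8] -1->41, delta=42, new_sum=173+(42)=215
Option B: A[5] 26->8, delta=-18, new_sum=173+(-18)=155
Option C: A[1] 0->44, delta=44, new_sum=173+(44)=217
Option D: A[3] 47->9, delta=-38, new_sum=173+(-38)=135 <-- matches target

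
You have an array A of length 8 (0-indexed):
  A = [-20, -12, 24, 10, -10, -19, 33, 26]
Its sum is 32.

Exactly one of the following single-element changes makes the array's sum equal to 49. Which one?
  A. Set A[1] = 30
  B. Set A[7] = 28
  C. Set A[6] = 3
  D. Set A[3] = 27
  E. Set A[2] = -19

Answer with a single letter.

Answer: D

Derivation:
Option A: A[1] -12->30, delta=42, new_sum=32+(42)=74
Option B: A[7] 26->28, delta=2, new_sum=32+(2)=34
Option C: A[6] 33->3, delta=-30, new_sum=32+(-30)=2
Option D: A[3] 10->27, delta=17, new_sum=32+(17)=49 <-- matches target
Option E: A[2] 24->-19, delta=-43, new_sum=32+(-43)=-11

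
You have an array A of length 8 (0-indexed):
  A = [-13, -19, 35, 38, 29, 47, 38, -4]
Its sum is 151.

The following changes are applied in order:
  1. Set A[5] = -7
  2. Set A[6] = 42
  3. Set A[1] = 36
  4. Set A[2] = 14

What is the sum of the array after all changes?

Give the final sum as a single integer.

Initial sum: 151
Change 1: A[5] 47 -> -7, delta = -54, sum = 97
Change 2: A[6] 38 -> 42, delta = 4, sum = 101
Change 3: A[1] -19 -> 36, delta = 55, sum = 156
Change 4: A[2] 35 -> 14, delta = -21, sum = 135

Answer: 135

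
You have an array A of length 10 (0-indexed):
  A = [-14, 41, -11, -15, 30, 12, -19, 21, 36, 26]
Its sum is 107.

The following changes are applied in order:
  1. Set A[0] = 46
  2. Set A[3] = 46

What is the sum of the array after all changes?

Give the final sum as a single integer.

Answer: 228

Derivation:
Initial sum: 107
Change 1: A[0] -14 -> 46, delta = 60, sum = 167
Change 2: A[3] -15 -> 46, delta = 61, sum = 228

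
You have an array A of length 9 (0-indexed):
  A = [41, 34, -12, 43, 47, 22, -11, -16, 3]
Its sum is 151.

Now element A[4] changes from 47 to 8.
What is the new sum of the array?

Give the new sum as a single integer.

Answer: 112

Derivation:
Old value at index 4: 47
New value at index 4: 8
Delta = 8 - 47 = -39
New sum = old_sum + delta = 151 + (-39) = 112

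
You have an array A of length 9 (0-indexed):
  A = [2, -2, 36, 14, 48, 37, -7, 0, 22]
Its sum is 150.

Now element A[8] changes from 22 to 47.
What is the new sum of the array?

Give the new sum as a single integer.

Old value at index 8: 22
New value at index 8: 47
Delta = 47 - 22 = 25
New sum = old_sum + delta = 150 + (25) = 175

Answer: 175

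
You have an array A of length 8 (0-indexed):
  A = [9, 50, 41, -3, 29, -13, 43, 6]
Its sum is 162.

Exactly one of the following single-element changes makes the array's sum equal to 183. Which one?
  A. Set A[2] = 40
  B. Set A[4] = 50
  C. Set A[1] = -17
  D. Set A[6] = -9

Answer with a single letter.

Answer: B

Derivation:
Option A: A[2] 41->40, delta=-1, new_sum=162+(-1)=161
Option B: A[4] 29->50, delta=21, new_sum=162+(21)=183 <-- matches target
Option C: A[1] 50->-17, delta=-67, new_sum=162+(-67)=95
Option D: A[6] 43->-9, delta=-52, new_sum=162+(-52)=110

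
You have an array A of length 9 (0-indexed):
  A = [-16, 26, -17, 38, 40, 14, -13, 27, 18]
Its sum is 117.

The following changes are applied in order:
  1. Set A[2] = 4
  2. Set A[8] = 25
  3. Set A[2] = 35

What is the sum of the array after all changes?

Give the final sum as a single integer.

Answer: 176

Derivation:
Initial sum: 117
Change 1: A[2] -17 -> 4, delta = 21, sum = 138
Change 2: A[8] 18 -> 25, delta = 7, sum = 145
Change 3: A[2] 4 -> 35, delta = 31, sum = 176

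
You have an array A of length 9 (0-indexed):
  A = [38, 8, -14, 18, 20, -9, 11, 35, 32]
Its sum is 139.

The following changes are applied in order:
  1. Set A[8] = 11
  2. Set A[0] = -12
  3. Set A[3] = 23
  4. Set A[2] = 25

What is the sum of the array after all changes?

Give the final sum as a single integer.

Initial sum: 139
Change 1: A[8] 32 -> 11, delta = -21, sum = 118
Change 2: A[0] 38 -> -12, delta = -50, sum = 68
Change 3: A[3] 18 -> 23, delta = 5, sum = 73
Change 4: A[2] -14 -> 25, delta = 39, sum = 112

Answer: 112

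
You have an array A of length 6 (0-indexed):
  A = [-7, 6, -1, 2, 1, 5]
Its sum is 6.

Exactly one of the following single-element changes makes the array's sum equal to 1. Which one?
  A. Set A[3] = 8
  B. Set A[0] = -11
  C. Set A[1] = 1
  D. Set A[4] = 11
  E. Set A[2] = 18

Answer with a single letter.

Answer: C

Derivation:
Option A: A[3] 2->8, delta=6, new_sum=6+(6)=12
Option B: A[0] -7->-11, delta=-4, new_sum=6+(-4)=2
Option C: A[1] 6->1, delta=-5, new_sum=6+(-5)=1 <-- matches target
Option D: A[4] 1->11, delta=10, new_sum=6+(10)=16
Option E: A[2] -1->18, delta=19, new_sum=6+(19)=25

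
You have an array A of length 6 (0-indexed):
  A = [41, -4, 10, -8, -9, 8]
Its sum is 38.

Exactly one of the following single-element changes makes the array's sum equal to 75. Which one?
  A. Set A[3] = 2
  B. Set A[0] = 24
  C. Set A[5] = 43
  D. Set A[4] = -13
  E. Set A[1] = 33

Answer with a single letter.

Answer: E

Derivation:
Option A: A[3] -8->2, delta=10, new_sum=38+(10)=48
Option B: A[0] 41->24, delta=-17, new_sum=38+(-17)=21
Option C: A[5] 8->43, delta=35, new_sum=38+(35)=73
Option D: A[4] -9->-13, delta=-4, new_sum=38+(-4)=34
Option E: A[1] -4->33, delta=37, new_sum=38+(37)=75 <-- matches target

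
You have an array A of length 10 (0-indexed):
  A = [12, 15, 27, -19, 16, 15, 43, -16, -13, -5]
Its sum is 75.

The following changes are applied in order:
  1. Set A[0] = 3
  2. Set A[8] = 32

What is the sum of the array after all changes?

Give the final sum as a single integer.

Answer: 111

Derivation:
Initial sum: 75
Change 1: A[0] 12 -> 3, delta = -9, sum = 66
Change 2: A[8] -13 -> 32, delta = 45, sum = 111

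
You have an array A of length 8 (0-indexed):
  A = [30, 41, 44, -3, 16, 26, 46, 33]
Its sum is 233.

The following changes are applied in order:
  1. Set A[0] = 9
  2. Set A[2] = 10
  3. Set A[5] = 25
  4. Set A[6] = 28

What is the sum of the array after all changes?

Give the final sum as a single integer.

Answer: 159

Derivation:
Initial sum: 233
Change 1: A[0] 30 -> 9, delta = -21, sum = 212
Change 2: A[2] 44 -> 10, delta = -34, sum = 178
Change 3: A[5] 26 -> 25, delta = -1, sum = 177
Change 4: A[6] 46 -> 28, delta = -18, sum = 159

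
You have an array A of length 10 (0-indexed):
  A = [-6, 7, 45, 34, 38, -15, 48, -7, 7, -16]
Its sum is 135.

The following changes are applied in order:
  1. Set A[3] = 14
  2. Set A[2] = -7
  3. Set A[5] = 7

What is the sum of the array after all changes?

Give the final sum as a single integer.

Answer: 85

Derivation:
Initial sum: 135
Change 1: A[3] 34 -> 14, delta = -20, sum = 115
Change 2: A[2] 45 -> -7, delta = -52, sum = 63
Change 3: A[5] -15 -> 7, delta = 22, sum = 85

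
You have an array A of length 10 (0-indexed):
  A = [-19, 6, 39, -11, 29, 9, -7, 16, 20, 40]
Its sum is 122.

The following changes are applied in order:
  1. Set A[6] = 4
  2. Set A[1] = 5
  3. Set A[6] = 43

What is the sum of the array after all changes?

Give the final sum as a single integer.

Answer: 171

Derivation:
Initial sum: 122
Change 1: A[6] -7 -> 4, delta = 11, sum = 133
Change 2: A[1] 6 -> 5, delta = -1, sum = 132
Change 3: A[6] 4 -> 43, delta = 39, sum = 171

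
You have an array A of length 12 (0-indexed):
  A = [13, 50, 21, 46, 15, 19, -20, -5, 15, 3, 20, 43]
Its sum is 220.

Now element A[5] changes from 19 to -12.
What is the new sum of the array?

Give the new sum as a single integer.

Old value at index 5: 19
New value at index 5: -12
Delta = -12 - 19 = -31
New sum = old_sum + delta = 220 + (-31) = 189

Answer: 189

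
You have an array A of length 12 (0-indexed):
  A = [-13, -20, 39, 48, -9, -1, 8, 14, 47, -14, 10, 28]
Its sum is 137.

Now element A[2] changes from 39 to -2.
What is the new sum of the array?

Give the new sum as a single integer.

Answer: 96

Derivation:
Old value at index 2: 39
New value at index 2: -2
Delta = -2 - 39 = -41
New sum = old_sum + delta = 137 + (-41) = 96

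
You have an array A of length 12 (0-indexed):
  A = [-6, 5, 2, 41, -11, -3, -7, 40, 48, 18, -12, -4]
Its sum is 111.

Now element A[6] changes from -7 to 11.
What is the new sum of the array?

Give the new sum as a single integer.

Old value at index 6: -7
New value at index 6: 11
Delta = 11 - -7 = 18
New sum = old_sum + delta = 111 + (18) = 129

Answer: 129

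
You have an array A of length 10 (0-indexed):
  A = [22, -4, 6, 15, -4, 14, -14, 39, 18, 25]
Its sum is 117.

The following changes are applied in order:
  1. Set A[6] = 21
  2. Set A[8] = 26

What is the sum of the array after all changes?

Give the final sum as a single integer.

Answer: 160

Derivation:
Initial sum: 117
Change 1: A[6] -14 -> 21, delta = 35, sum = 152
Change 2: A[8] 18 -> 26, delta = 8, sum = 160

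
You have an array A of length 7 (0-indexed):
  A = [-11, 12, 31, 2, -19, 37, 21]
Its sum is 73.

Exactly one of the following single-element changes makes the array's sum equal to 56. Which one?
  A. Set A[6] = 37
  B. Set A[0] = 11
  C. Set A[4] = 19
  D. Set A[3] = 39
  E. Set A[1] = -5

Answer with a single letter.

Option A: A[6] 21->37, delta=16, new_sum=73+(16)=89
Option B: A[0] -11->11, delta=22, new_sum=73+(22)=95
Option C: A[4] -19->19, delta=38, new_sum=73+(38)=111
Option D: A[3] 2->39, delta=37, new_sum=73+(37)=110
Option E: A[1] 12->-5, delta=-17, new_sum=73+(-17)=56 <-- matches target

Answer: E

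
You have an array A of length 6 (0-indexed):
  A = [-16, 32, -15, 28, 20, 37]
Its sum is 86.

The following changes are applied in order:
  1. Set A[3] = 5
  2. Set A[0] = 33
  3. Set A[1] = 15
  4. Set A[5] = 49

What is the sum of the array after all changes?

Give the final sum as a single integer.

Initial sum: 86
Change 1: A[3] 28 -> 5, delta = -23, sum = 63
Change 2: A[0] -16 -> 33, delta = 49, sum = 112
Change 3: A[1] 32 -> 15, delta = -17, sum = 95
Change 4: A[5] 37 -> 49, delta = 12, sum = 107

Answer: 107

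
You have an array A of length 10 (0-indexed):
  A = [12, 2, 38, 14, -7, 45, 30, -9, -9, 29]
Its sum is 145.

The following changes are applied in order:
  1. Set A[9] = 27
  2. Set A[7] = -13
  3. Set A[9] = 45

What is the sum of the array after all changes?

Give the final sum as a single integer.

Answer: 157

Derivation:
Initial sum: 145
Change 1: A[9] 29 -> 27, delta = -2, sum = 143
Change 2: A[7] -9 -> -13, delta = -4, sum = 139
Change 3: A[9] 27 -> 45, delta = 18, sum = 157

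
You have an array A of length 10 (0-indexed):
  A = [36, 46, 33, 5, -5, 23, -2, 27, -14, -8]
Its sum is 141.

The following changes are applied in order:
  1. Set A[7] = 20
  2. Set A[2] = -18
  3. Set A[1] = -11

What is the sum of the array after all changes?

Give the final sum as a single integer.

Answer: 26

Derivation:
Initial sum: 141
Change 1: A[7] 27 -> 20, delta = -7, sum = 134
Change 2: A[2] 33 -> -18, delta = -51, sum = 83
Change 3: A[1] 46 -> -11, delta = -57, sum = 26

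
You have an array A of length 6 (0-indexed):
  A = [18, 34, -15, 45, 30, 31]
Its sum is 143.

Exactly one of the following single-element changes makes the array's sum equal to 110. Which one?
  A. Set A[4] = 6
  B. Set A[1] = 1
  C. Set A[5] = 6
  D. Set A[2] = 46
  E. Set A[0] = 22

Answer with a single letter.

Option A: A[4] 30->6, delta=-24, new_sum=143+(-24)=119
Option B: A[1] 34->1, delta=-33, new_sum=143+(-33)=110 <-- matches target
Option C: A[5] 31->6, delta=-25, new_sum=143+(-25)=118
Option D: A[2] -15->46, delta=61, new_sum=143+(61)=204
Option E: A[0] 18->22, delta=4, new_sum=143+(4)=147

Answer: B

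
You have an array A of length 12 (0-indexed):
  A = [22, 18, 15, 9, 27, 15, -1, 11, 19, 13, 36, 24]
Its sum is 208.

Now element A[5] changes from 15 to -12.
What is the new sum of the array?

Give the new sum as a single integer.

Old value at index 5: 15
New value at index 5: -12
Delta = -12 - 15 = -27
New sum = old_sum + delta = 208 + (-27) = 181

Answer: 181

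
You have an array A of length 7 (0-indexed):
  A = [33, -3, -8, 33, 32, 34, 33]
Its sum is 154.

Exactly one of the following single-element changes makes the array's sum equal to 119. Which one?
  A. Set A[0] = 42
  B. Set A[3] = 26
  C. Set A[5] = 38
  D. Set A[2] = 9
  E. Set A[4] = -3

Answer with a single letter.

Answer: E

Derivation:
Option A: A[0] 33->42, delta=9, new_sum=154+(9)=163
Option B: A[3] 33->26, delta=-7, new_sum=154+(-7)=147
Option C: A[5] 34->38, delta=4, new_sum=154+(4)=158
Option D: A[2] -8->9, delta=17, new_sum=154+(17)=171
Option E: A[4] 32->-3, delta=-35, new_sum=154+(-35)=119 <-- matches target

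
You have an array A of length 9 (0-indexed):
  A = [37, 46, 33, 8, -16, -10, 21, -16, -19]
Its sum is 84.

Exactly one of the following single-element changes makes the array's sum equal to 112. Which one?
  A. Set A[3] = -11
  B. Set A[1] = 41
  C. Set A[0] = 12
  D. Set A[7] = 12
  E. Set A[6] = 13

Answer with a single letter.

Option A: A[3] 8->-11, delta=-19, new_sum=84+(-19)=65
Option B: A[1] 46->41, delta=-5, new_sum=84+(-5)=79
Option C: A[0] 37->12, delta=-25, new_sum=84+(-25)=59
Option D: A[7] -16->12, delta=28, new_sum=84+(28)=112 <-- matches target
Option E: A[6] 21->13, delta=-8, new_sum=84+(-8)=76

Answer: D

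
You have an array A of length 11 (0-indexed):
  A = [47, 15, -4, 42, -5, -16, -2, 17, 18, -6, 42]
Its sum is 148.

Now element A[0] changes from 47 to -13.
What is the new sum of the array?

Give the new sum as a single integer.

Answer: 88

Derivation:
Old value at index 0: 47
New value at index 0: -13
Delta = -13 - 47 = -60
New sum = old_sum + delta = 148 + (-60) = 88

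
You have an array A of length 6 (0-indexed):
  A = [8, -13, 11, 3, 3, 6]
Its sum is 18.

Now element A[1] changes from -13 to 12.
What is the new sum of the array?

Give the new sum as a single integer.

Old value at index 1: -13
New value at index 1: 12
Delta = 12 - -13 = 25
New sum = old_sum + delta = 18 + (25) = 43

Answer: 43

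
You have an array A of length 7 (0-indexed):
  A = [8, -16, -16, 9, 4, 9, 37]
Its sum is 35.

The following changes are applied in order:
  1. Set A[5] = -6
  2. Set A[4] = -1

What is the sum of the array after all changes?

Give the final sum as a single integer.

Answer: 15

Derivation:
Initial sum: 35
Change 1: A[5] 9 -> -6, delta = -15, sum = 20
Change 2: A[4] 4 -> -1, delta = -5, sum = 15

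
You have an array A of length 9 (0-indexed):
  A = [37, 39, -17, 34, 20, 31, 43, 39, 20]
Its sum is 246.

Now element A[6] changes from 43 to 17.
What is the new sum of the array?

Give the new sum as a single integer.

Answer: 220

Derivation:
Old value at index 6: 43
New value at index 6: 17
Delta = 17 - 43 = -26
New sum = old_sum + delta = 246 + (-26) = 220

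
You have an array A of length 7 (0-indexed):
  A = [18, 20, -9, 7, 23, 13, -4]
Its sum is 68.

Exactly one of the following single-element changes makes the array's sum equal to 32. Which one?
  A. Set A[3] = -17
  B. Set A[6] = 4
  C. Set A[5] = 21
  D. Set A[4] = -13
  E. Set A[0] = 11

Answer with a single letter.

Option A: A[3] 7->-17, delta=-24, new_sum=68+(-24)=44
Option B: A[6] -4->4, delta=8, new_sum=68+(8)=76
Option C: A[5] 13->21, delta=8, new_sum=68+(8)=76
Option D: A[4] 23->-13, delta=-36, new_sum=68+(-36)=32 <-- matches target
Option E: A[0] 18->11, delta=-7, new_sum=68+(-7)=61

Answer: D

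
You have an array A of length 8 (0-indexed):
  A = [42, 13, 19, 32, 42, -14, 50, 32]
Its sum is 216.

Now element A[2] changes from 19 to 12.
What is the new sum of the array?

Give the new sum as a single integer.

Old value at index 2: 19
New value at index 2: 12
Delta = 12 - 19 = -7
New sum = old_sum + delta = 216 + (-7) = 209

Answer: 209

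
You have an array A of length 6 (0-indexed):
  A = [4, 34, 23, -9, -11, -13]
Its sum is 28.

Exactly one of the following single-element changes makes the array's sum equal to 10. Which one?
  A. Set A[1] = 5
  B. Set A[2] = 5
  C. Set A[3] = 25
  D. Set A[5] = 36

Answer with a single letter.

Answer: B

Derivation:
Option A: A[1] 34->5, delta=-29, new_sum=28+(-29)=-1
Option B: A[2] 23->5, delta=-18, new_sum=28+(-18)=10 <-- matches target
Option C: A[3] -9->25, delta=34, new_sum=28+(34)=62
Option D: A[5] -13->36, delta=49, new_sum=28+(49)=77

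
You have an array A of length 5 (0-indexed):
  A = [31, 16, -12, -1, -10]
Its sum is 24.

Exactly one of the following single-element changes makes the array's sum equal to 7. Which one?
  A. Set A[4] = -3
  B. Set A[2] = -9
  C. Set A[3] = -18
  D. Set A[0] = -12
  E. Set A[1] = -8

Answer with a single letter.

Option A: A[4] -10->-3, delta=7, new_sum=24+(7)=31
Option B: A[2] -12->-9, delta=3, new_sum=24+(3)=27
Option C: A[3] -1->-18, delta=-17, new_sum=24+(-17)=7 <-- matches target
Option D: A[0] 31->-12, delta=-43, new_sum=24+(-43)=-19
Option E: A[1] 16->-8, delta=-24, new_sum=24+(-24)=0

Answer: C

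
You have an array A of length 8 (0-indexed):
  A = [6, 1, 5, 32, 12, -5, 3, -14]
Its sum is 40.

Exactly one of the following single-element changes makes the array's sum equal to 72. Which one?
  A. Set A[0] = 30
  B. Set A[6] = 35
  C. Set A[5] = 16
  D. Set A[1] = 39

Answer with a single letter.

Answer: B

Derivation:
Option A: A[0] 6->30, delta=24, new_sum=40+(24)=64
Option B: A[6] 3->35, delta=32, new_sum=40+(32)=72 <-- matches target
Option C: A[5] -5->16, delta=21, new_sum=40+(21)=61
Option D: A[1] 1->39, delta=38, new_sum=40+(38)=78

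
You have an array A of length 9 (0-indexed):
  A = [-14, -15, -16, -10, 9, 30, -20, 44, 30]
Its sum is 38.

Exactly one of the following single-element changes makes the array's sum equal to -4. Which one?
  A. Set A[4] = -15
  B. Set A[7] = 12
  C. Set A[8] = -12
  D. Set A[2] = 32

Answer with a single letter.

Option A: A[4] 9->-15, delta=-24, new_sum=38+(-24)=14
Option B: A[7] 44->12, delta=-32, new_sum=38+(-32)=6
Option C: A[8] 30->-12, delta=-42, new_sum=38+(-42)=-4 <-- matches target
Option D: A[2] -16->32, delta=48, new_sum=38+(48)=86

Answer: C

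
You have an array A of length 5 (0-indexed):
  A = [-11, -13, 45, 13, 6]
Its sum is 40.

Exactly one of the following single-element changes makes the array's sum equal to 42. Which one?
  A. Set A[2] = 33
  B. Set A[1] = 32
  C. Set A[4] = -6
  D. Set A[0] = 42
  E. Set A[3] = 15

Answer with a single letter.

Option A: A[2] 45->33, delta=-12, new_sum=40+(-12)=28
Option B: A[1] -13->32, delta=45, new_sum=40+(45)=85
Option C: A[4] 6->-6, delta=-12, new_sum=40+(-12)=28
Option D: A[0] -11->42, delta=53, new_sum=40+(53)=93
Option E: A[3] 13->15, delta=2, new_sum=40+(2)=42 <-- matches target

Answer: E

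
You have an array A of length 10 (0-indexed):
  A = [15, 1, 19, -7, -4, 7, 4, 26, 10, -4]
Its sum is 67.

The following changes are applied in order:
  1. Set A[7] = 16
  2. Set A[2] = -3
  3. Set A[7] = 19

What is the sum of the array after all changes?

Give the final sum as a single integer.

Initial sum: 67
Change 1: A[7] 26 -> 16, delta = -10, sum = 57
Change 2: A[2] 19 -> -3, delta = -22, sum = 35
Change 3: A[7] 16 -> 19, delta = 3, sum = 38

Answer: 38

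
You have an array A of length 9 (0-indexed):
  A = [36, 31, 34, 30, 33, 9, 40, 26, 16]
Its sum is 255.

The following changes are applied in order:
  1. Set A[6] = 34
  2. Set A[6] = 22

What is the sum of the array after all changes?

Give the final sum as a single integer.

Answer: 237

Derivation:
Initial sum: 255
Change 1: A[6] 40 -> 34, delta = -6, sum = 249
Change 2: A[6] 34 -> 22, delta = -12, sum = 237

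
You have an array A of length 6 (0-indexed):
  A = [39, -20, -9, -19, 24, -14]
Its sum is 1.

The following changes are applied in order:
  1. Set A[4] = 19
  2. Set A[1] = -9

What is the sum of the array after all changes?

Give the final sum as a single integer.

Answer: 7

Derivation:
Initial sum: 1
Change 1: A[4] 24 -> 19, delta = -5, sum = -4
Change 2: A[1] -20 -> -9, delta = 11, sum = 7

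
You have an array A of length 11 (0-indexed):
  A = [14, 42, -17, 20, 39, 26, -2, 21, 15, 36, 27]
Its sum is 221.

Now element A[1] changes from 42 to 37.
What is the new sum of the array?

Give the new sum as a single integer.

Answer: 216

Derivation:
Old value at index 1: 42
New value at index 1: 37
Delta = 37 - 42 = -5
New sum = old_sum + delta = 221 + (-5) = 216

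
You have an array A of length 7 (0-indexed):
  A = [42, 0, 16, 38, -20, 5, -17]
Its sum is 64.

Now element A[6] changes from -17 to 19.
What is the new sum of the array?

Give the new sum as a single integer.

Old value at index 6: -17
New value at index 6: 19
Delta = 19 - -17 = 36
New sum = old_sum + delta = 64 + (36) = 100

Answer: 100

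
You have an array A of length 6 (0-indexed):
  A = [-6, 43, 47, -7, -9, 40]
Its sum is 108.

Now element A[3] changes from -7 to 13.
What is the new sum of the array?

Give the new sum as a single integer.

Old value at index 3: -7
New value at index 3: 13
Delta = 13 - -7 = 20
New sum = old_sum + delta = 108 + (20) = 128

Answer: 128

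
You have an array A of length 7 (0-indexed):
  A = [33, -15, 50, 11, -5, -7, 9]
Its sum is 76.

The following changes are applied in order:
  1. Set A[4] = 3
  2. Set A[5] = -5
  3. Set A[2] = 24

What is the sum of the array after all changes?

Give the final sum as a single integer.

Answer: 60

Derivation:
Initial sum: 76
Change 1: A[4] -5 -> 3, delta = 8, sum = 84
Change 2: A[5] -7 -> -5, delta = 2, sum = 86
Change 3: A[2] 50 -> 24, delta = -26, sum = 60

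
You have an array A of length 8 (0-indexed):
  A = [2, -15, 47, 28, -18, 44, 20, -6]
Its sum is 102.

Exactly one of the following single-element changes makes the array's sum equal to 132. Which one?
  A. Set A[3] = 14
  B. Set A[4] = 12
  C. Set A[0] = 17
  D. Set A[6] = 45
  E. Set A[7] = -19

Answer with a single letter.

Answer: B

Derivation:
Option A: A[3] 28->14, delta=-14, new_sum=102+(-14)=88
Option B: A[4] -18->12, delta=30, new_sum=102+(30)=132 <-- matches target
Option C: A[0] 2->17, delta=15, new_sum=102+(15)=117
Option D: A[6] 20->45, delta=25, new_sum=102+(25)=127
Option E: A[7] -6->-19, delta=-13, new_sum=102+(-13)=89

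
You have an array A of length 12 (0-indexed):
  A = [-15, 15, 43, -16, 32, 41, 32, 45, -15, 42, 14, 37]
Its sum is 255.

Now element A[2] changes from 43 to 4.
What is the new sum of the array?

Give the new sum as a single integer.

Answer: 216

Derivation:
Old value at index 2: 43
New value at index 2: 4
Delta = 4 - 43 = -39
New sum = old_sum + delta = 255 + (-39) = 216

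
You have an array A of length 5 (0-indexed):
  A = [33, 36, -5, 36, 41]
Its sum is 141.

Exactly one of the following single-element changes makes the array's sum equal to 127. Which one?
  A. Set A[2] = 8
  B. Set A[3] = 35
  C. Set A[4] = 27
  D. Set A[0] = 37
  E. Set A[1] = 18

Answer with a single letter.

Answer: C

Derivation:
Option A: A[2] -5->8, delta=13, new_sum=141+(13)=154
Option B: A[3] 36->35, delta=-1, new_sum=141+(-1)=140
Option C: A[4] 41->27, delta=-14, new_sum=141+(-14)=127 <-- matches target
Option D: A[0] 33->37, delta=4, new_sum=141+(4)=145
Option E: A[1] 36->18, delta=-18, new_sum=141+(-18)=123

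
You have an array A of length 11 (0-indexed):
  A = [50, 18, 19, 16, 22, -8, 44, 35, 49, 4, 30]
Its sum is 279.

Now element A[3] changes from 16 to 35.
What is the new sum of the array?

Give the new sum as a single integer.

Answer: 298

Derivation:
Old value at index 3: 16
New value at index 3: 35
Delta = 35 - 16 = 19
New sum = old_sum + delta = 279 + (19) = 298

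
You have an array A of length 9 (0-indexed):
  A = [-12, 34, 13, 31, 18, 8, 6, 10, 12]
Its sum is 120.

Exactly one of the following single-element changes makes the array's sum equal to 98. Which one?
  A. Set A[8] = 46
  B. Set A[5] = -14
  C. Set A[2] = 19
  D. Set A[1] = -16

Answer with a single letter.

Option A: A[8] 12->46, delta=34, new_sum=120+(34)=154
Option B: A[5] 8->-14, delta=-22, new_sum=120+(-22)=98 <-- matches target
Option C: A[2] 13->19, delta=6, new_sum=120+(6)=126
Option D: A[1] 34->-16, delta=-50, new_sum=120+(-50)=70

Answer: B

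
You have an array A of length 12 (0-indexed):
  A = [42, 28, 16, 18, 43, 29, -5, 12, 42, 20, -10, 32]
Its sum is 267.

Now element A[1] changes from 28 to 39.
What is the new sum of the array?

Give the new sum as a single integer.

Old value at index 1: 28
New value at index 1: 39
Delta = 39 - 28 = 11
New sum = old_sum + delta = 267 + (11) = 278

Answer: 278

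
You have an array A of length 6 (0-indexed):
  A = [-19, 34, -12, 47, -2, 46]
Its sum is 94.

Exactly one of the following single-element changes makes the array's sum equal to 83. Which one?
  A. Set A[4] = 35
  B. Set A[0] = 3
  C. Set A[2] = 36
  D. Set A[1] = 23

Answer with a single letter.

Option A: A[4] -2->35, delta=37, new_sum=94+(37)=131
Option B: A[0] -19->3, delta=22, new_sum=94+(22)=116
Option C: A[2] -12->36, delta=48, new_sum=94+(48)=142
Option D: A[1] 34->23, delta=-11, new_sum=94+(-11)=83 <-- matches target

Answer: D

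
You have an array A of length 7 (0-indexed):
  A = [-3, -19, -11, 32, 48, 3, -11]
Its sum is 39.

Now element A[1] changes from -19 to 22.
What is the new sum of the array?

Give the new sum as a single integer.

Answer: 80

Derivation:
Old value at index 1: -19
New value at index 1: 22
Delta = 22 - -19 = 41
New sum = old_sum + delta = 39 + (41) = 80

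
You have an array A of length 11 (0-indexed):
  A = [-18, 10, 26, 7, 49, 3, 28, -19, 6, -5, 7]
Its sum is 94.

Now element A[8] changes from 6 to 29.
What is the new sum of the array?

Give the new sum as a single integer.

Old value at index 8: 6
New value at index 8: 29
Delta = 29 - 6 = 23
New sum = old_sum + delta = 94 + (23) = 117

Answer: 117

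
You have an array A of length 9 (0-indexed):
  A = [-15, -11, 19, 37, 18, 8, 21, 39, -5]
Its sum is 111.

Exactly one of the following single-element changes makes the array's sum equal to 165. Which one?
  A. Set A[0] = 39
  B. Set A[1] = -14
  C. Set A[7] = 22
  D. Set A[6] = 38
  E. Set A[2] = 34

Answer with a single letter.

Answer: A

Derivation:
Option A: A[0] -15->39, delta=54, new_sum=111+(54)=165 <-- matches target
Option B: A[1] -11->-14, delta=-3, new_sum=111+(-3)=108
Option C: A[7] 39->22, delta=-17, new_sum=111+(-17)=94
Option D: A[6] 21->38, delta=17, new_sum=111+(17)=128
Option E: A[2] 19->34, delta=15, new_sum=111+(15)=126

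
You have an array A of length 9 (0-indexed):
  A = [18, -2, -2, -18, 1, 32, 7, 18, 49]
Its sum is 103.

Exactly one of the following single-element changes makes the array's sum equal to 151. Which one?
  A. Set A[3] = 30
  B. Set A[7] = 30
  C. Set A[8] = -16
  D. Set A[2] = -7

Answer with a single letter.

Option A: A[3] -18->30, delta=48, new_sum=103+(48)=151 <-- matches target
Option B: A[7] 18->30, delta=12, new_sum=103+(12)=115
Option C: A[8] 49->-16, delta=-65, new_sum=103+(-65)=38
Option D: A[2] -2->-7, delta=-5, new_sum=103+(-5)=98

Answer: A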